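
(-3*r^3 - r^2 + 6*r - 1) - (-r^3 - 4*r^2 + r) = -2*r^3 + 3*r^2 + 5*r - 1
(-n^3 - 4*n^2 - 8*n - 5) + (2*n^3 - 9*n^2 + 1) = n^3 - 13*n^2 - 8*n - 4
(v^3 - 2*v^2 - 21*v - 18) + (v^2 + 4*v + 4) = v^3 - v^2 - 17*v - 14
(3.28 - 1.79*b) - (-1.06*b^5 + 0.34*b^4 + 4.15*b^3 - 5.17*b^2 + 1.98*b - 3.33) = 1.06*b^5 - 0.34*b^4 - 4.15*b^3 + 5.17*b^2 - 3.77*b + 6.61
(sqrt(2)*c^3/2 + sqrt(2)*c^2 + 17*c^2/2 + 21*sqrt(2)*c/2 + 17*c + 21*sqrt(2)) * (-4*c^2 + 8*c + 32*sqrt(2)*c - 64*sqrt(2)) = -2*sqrt(2)*c^5 - 2*c^4 + 238*sqrt(2)*c^3 + 680*c^2 - 920*sqrt(2)*c - 2688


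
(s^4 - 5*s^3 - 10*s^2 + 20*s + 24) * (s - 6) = s^5 - 11*s^4 + 20*s^3 + 80*s^2 - 96*s - 144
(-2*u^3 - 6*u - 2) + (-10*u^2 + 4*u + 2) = -2*u^3 - 10*u^2 - 2*u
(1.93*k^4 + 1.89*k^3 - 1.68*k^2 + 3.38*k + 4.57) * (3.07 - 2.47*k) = -4.7671*k^5 + 1.2568*k^4 + 9.9519*k^3 - 13.5062*k^2 - 0.911300000000002*k + 14.0299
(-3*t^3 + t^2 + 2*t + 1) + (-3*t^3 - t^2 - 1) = -6*t^3 + 2*t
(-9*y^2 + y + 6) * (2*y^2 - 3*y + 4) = -18*y^4 + 29*y^3 - 27*y^2 - 14*y + 24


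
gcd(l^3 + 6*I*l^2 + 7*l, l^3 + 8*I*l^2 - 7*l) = l^2 + 7*I*l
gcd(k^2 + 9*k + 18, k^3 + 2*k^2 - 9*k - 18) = k + 3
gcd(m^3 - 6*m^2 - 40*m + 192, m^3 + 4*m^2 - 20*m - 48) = m^2 + 2*m - 24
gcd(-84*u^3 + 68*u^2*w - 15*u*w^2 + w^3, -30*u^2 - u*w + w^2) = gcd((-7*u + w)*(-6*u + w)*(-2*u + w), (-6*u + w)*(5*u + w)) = 6*u - w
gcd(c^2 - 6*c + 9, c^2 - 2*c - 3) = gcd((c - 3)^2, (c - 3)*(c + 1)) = c - 3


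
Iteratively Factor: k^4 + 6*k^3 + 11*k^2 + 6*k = (k + 3)*(k^3 + 3*k^2 + 2*k) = (k + 1)*(k + 3)*(k^2 + 2*k) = (k + 1)*(k + 2)*(k + 3)*(k)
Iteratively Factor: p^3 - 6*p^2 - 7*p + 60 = (p - 4)*(p^2 - 2*p - 15) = (p - 4)*(p + 3)*(p - 5)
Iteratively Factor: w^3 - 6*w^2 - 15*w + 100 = (w + 4)*(w^2 - 10*w + 25) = (w - 5)*(w + 4)*(w - 5)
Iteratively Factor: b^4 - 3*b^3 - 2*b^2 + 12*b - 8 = (b - 2)*(b^3 - b^2 - 4*b + 4) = (b - 2)*(b - 1)*(b^2 - 4) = (b - 2)*(b - 1)*(b + 2)*(b - 2)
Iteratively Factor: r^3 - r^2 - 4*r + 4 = (r + 2)*(r^2 - 3*r + 2) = (r - 1)*(r + 2)*(r - 2)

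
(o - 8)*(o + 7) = o^2 - o - 56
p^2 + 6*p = p*(p + 6)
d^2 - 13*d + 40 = (d - 8)*(d - 5)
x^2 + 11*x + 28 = (x + 4)*(x + 7)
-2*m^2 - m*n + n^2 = (-2*m + n)*(m + n)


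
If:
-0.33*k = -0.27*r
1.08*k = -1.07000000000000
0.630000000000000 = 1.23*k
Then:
No Solution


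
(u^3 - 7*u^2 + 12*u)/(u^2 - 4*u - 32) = u*(-u^2 + 7*u - 12)/(-u^2 + 4*u + 32)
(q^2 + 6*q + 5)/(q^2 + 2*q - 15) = (q + 1)/(q - 3)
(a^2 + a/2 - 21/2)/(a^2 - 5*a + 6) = (a + 7/2)/(a - 2)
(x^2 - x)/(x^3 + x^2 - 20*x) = (x - 1)/(x^2 + x - 20)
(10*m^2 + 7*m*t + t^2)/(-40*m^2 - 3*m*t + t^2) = (2*m + t)/(-8*m + t)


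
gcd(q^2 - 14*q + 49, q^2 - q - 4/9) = 1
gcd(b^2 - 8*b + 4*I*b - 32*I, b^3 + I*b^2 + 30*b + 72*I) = b + 4*I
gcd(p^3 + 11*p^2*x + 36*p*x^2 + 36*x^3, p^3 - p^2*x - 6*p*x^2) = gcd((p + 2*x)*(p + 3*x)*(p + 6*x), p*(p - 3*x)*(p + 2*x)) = p + 2*x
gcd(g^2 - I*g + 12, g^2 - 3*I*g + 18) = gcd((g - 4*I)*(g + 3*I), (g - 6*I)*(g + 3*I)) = g + 3*I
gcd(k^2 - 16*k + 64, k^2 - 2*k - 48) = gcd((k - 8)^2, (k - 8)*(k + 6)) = k - 8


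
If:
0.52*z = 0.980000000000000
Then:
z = 1.88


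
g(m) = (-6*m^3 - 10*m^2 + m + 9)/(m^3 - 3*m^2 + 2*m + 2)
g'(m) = (-18*m^2 - 20*m + 1)/(m^3 - 3*m^2 + 2*m + 2) + (-3*m^2 + 6*m - 2)*(-6*m^3 - 10*m^2 + m + 9)/(m^3 - 3*m^2 + 2*m + 2)^2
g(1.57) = -23.09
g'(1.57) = -46.65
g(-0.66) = -6.24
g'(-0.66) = -56.58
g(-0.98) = -1.07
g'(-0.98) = -3.93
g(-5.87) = -2.77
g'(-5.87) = 0.36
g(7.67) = -11.23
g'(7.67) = 0.94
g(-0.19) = 5.64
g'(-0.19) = -9.42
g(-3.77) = -1.81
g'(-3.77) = 0.56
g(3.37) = -25.56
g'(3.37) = 10.38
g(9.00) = -10.21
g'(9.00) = 0.62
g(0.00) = 4.50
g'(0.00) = -4.00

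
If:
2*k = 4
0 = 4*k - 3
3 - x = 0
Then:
No Solution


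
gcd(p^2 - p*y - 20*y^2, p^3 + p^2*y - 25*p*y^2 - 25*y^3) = -p + 5*y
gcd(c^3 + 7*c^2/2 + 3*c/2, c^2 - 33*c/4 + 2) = 1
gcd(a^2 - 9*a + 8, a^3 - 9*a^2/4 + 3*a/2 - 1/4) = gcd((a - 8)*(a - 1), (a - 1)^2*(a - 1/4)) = a - 1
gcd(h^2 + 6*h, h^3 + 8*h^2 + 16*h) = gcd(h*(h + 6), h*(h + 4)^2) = h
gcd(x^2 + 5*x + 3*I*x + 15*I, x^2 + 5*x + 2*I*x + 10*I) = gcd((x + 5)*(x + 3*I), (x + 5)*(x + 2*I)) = x + 5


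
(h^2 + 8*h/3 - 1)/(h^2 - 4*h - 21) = (h - 1/3)/(h - 7)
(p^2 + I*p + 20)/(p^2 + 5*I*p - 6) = (p^2 + I*p + 20)/(p^2 + 5*I*p - 6)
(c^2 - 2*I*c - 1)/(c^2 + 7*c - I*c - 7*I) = (c - I)/(c + 7)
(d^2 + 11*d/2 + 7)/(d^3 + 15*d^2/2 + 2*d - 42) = (d + 2)/(d^2 + 4*d - 12)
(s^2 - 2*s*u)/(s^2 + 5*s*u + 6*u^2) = s*(s - 2*u)/(s^2 + 5*s*u + 6*u^2)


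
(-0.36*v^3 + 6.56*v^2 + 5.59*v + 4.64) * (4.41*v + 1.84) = -1.5876*v^4 + 28.2672*v^3 + 36.7223*v^2 + 30.748*v + 8.5376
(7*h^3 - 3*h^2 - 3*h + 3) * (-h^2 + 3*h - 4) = -7*h^5 + 24*h^4 - 34*h^3 + 21*h - 12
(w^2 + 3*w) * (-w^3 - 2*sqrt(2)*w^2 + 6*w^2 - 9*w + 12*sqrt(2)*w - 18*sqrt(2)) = -w^5 - 2*sqrt(2)*w^4 + 3*w^4 + 6*sqrt(2)*w^3 + 9*w^3 - 27*w^2 + 18*sqrt(2)*w^2 - 54*sqrt(2)*w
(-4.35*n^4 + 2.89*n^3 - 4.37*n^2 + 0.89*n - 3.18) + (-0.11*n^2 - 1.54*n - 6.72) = -4.35*n^4 + 2.89*n^3 - 4.48*n^2 - 0.65*n - 9.9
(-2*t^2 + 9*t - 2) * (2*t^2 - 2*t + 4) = -4*t^4 + 22*t^3 - 30*t^2 + 40*t - 8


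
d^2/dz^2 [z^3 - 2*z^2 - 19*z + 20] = 6*z - 4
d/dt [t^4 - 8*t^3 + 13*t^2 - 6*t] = 4*t^3 - 24*t^2 + 26*t - 6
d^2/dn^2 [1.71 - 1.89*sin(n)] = 1.89*sin(n)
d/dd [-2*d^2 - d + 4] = -4*d - 1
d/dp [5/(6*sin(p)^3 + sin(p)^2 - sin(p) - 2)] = 5*(-18*sin(p)^2 - 2*sin(p) + 1)*cos(p)/(6*sin(p)^3 + sin(p)^2 - sin(p) - 2)^2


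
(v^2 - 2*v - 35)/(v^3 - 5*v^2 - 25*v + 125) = (v - 7)/(v^2 - 10*v + 25)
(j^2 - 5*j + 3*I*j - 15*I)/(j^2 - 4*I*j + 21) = (j - 5)/(j - 7*I)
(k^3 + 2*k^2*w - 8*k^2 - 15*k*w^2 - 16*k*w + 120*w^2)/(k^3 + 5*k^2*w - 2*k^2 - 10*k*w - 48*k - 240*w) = (k - 3*w)/(k + 6)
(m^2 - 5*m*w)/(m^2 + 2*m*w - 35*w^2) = m/(m + 7*w)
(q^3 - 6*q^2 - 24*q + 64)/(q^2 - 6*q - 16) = (q^2 + 2*q - 8)/(q + 2)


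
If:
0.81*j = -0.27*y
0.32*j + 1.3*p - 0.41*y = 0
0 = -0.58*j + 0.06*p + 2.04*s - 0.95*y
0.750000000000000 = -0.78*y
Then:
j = 0.32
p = -0.38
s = -0.35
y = -0.96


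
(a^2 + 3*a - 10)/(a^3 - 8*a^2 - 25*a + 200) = (a - 2)/(a^2 - 13*a + 40)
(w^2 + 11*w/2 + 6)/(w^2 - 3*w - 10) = (w^2 + 11*w/2 + 6)/(w^2 - 3*w - 10)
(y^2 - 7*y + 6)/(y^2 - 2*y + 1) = (y - 6)/(y - 1)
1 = 1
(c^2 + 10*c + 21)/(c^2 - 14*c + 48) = (c^2 + 10*c + 21)/(c^2 - 14*c + 48)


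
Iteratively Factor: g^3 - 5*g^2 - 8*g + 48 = (g - 4)*(g^2 - g - 12) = (g - 4)^2*(g + 3)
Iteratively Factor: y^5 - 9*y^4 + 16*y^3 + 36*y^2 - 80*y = (y - 5)*(y^4 - 4*y^3 - 4*y^2 + 16*y) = (y - 5)*(y + 2)*(y^3 - 6*y^2 + 8*y) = (y - 5)*(y - 4)*(y + 2)*(y^2 - 2*y) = y*(y - 5)*(y - 4)*(y + 2)*(y - 2)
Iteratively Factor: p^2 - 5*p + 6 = (p - 3)*(p - 2)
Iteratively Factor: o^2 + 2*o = (o + 2)*(o)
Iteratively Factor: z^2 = (z)*(z)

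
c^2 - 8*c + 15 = (c - 5)*(c - 3)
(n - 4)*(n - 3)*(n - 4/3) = n^3 - 25*n^2/3 + 64*n/3 - 16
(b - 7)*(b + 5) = b^2 - 2*b - 35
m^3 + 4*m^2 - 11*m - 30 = (m - 3)*(m + 2)*(m + 5)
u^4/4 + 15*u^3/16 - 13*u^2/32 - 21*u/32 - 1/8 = (u/4 + 1)*(u - 1)*(u + 1/4)*(u + 1/2)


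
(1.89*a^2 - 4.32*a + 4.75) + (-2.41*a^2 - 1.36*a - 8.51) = -0.52*a^2 - 5.68*a - 3.76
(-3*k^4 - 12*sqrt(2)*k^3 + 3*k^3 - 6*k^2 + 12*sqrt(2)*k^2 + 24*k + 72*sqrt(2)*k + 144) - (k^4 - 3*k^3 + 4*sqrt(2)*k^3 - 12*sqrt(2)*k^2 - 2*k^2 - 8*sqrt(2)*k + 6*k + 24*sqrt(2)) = -4*k^4 - 16*sqrt(2)*k^3 + 6*k^3 - 4*k^2 + 24*sqrt(2)*k^2 + 18*k + 80*sqrt(2)*k - 24*sqrt(2) + 144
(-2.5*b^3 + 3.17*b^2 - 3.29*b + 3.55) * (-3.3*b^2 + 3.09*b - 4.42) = 8.25*b^5 - 18.186*b^4 + 31.7023*b^3 - 35.8925*b^2 + 25.5113*b - 15.691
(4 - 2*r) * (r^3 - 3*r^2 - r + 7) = -2*r^4 + 10*r^3 - 10*r^2 - 18*r + 28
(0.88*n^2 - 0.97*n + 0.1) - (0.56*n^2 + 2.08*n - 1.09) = 0.32*n^2 - 3.05*n + 1.19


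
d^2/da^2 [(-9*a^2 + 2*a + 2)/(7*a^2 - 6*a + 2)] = 16*(-35*a^3 + 84*a^2 - 42*a + 4)/(343*a^6 - 882*a^5 + 1050*a^4 - 720*a^3 + 300*a^2 - 72*a + 8)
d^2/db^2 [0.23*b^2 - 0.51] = 0.460000000000000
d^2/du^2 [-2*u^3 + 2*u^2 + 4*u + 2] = 4 - 12*u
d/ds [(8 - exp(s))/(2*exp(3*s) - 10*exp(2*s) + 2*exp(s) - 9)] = (4*exp(3*s) - 58*exp(2*s) + 160*exp(s) - 7)*exp(s)/(4*exp(6*s) - 40*exp(5*s) + 108*exp(4*s) - 76*exp(3*s) + 184*exp(2*s) - 36*exp(s) + 81)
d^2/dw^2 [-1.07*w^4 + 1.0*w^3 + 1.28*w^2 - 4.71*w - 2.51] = -12.84*w^2 + 6.0*w + 2.56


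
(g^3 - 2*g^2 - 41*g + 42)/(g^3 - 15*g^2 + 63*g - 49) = (g + 6)/(g - 7)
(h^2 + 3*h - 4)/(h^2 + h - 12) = (h - 1)/(h - 3)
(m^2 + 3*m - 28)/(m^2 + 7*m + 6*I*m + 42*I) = (m - 4)/(m + 6*I)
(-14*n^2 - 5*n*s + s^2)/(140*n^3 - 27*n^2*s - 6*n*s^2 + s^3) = (2*n + s)/(-20*n^2 + n*s + s^2)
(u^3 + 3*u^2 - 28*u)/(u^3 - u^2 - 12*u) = (u + 7)/(u + 3)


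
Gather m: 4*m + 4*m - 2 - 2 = 8*m - 4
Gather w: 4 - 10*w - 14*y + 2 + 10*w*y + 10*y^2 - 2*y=w*(10*y - 10) + 10*y^2 - 16*y + 6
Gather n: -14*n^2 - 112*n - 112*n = -14*n^2 - 224*n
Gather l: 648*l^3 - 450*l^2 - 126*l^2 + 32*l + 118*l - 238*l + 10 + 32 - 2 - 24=648*l^3 - 576*l^2 - 88*l + 16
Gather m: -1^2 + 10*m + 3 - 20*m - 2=-10*m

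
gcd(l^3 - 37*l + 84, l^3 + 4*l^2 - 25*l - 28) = l^2 + 3*l - 28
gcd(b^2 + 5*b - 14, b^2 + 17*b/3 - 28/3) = b + 7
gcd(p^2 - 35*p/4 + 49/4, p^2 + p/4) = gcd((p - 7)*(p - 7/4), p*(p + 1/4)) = 1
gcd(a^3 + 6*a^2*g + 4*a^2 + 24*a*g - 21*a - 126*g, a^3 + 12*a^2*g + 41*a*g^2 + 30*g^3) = a + 6*g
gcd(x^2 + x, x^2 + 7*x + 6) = x + 1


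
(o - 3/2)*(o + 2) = o^2 + o/2 - 3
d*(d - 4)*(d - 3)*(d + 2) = d^4 - 5*d^3 - 2*d^2 + 24*d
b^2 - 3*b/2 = b*(b - 3/2)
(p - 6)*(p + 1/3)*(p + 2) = p^3 - 11*p^2/3 - 40*p/3 - 4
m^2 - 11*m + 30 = (m - 6)*(m - 5)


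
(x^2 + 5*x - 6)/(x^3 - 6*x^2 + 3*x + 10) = (x^2 + 5*x - 6)/(x^3 - 6*x^2 + 3*x + 10)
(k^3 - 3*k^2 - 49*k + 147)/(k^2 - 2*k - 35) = (k^2 + 4*k - 21)/(k + 5)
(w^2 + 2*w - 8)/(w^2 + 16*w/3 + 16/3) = 3*(w - 2)/(3*w + 4)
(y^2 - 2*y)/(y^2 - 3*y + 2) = y/(y - 1)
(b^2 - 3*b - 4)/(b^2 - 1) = (b - 4)/(b - 1)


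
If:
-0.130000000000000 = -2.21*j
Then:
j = 0.06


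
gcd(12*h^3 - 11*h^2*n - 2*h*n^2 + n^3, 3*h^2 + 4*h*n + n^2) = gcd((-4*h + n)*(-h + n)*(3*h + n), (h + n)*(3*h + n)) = 3*h + n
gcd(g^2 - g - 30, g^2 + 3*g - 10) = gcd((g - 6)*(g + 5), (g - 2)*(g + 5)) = g + 5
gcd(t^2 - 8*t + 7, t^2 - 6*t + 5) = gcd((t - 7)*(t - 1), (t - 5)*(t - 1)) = t - 1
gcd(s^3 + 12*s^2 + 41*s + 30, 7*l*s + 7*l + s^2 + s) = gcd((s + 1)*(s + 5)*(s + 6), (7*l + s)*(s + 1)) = s + 1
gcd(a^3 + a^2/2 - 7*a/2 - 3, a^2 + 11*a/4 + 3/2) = 1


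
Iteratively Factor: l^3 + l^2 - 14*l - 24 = (l + 2)*(l^2 - l - 12) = (l + 2)*(l + 3)*(l - 4)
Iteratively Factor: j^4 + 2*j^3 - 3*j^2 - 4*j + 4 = (j - 1)*(j^3 + 3*j^2 - 4) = (j - 1)*(j + 2)*(j^2 + j - 2) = (j - 1)*(j + 2)^2*(j - 1)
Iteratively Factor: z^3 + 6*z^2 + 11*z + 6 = (z + 3)*(z^2 + 3*z + 2) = (z + 1)*(z + 3)*(z + 2)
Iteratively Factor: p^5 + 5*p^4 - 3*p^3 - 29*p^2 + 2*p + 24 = (p + 4)*(p^4 + p^3 - 7*p^2 - p + 6) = (p + 3)*(p + 4)*(p^3 - 2*p^2 - p + 2) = (p - 1)*(p + 3)*(p + 4)*(p^2 - p - 2) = (p - 2)*(p - 1)*(p + 3)*(p + 4)*(p + 1)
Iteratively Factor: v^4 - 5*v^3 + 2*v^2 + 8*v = (v - 2)*(v^3 - 3*v^2 - 4*v) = (v - 2)*(v + 1)*(v^2 - 4*v) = (v - 4)*(v - 2)*(v + 1)*(v)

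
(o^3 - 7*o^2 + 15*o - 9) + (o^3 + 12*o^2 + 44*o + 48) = 2*o^3 + 5*o^2 + 59*o + 39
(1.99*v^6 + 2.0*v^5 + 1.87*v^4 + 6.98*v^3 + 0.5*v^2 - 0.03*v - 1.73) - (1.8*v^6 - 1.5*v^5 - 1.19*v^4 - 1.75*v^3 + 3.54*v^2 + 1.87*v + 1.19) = 0.19*v^6 + 3.5*v^5 + 3.06*v^4 + 8.73*v^3 - 3.04*v^2 - 1.9*v - 2.92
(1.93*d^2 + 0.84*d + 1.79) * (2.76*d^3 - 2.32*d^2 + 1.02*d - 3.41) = 5.3268*d^5 - 2.1592*d^4 + 4.9602*d^3 - 9.8773*d^2 - 1.0386*d - 6.1039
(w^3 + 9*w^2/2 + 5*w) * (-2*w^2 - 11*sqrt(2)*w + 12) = -2*w^5 - 11*sqrt(2)*w^4 - 9*w^4 - 99*sqrt(2)*w^3/2 + 2*w^3 - 55*sqrt(2)*w^2 + 54*w^2 + 60*w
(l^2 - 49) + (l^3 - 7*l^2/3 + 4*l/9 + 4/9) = l^3 - 4*l^2/3 + 4*l/9 - 437/9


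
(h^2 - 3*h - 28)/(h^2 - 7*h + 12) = (h^2 - 3*h - 28)/(h^2 - 7*h + 12)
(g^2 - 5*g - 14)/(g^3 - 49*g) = (g + 2)/(g*(g + 7))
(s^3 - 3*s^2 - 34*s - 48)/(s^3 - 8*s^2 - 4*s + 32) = (s + 3)/(s - 2)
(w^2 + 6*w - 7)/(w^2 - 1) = (w + 7)/(w + 1)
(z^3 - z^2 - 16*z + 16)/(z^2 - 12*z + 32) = (z^2 + 3*z - 4)/(z - 8)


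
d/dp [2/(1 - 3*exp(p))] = 6*exp(p)/(3*exp(p) - 1)^2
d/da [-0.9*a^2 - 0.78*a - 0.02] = -1.8*a - 0.78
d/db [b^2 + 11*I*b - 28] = 2*b + 11*I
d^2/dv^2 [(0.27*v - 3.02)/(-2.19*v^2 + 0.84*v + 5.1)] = ((0.27*v - 3.02)*(4.38*v - 0.84)*(8.76*v - 1.68) + (3.5478*v - 13.6812)*(-2.19*v^2 + 0.84*v + 5.1))/(-2.19*v^2 + 0.84*v + 5.1)^3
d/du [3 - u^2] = -2*u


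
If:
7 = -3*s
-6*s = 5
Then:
No Solution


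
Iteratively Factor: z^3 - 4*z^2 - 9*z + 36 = (z - 4)*(z^2 - 9) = (z - 4)*(z + 3)*(z - 3)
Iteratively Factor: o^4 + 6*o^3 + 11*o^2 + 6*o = (o)*(o^3 + 6*o^2 + 11*o + 6) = o*(o + 1)*(o^2 + 5*o + 6) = o*(o + 1)*(o + 2)*(o + 3)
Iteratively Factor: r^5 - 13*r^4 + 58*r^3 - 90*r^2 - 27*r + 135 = (r - 3)*(r^4 - 10*r^3 + 28*r^2 - 6*r - 45) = (r - 3)^2*(r^3 - 7*r^2 + 7*r + 15) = (r - 5)*(r - 3)^2*(r^2 - 2*r - 3) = (r - 5)*(r - 3)^2*(r + 1)*(r - 3)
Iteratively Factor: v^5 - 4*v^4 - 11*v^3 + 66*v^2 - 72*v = (v - 3)*(v^4 - v^3 - 14*v^2 + 24*v) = v*(v - 3)*(v^3 - v^2 - 14*v + 24) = v*(v - 3)*(v + 4)*(v^2 - 5*v + 6) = v*(v - 3)*(v - 2)*(v + 4)*(v - 3)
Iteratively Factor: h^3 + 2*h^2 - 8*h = (h - 2)*(h^2 + 4*h) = h*(h - 2)*(h + 4)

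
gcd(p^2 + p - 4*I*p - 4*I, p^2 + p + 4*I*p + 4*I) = p + 1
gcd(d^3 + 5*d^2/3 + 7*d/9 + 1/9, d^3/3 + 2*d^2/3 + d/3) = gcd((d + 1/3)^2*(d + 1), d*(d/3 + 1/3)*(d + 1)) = d + 1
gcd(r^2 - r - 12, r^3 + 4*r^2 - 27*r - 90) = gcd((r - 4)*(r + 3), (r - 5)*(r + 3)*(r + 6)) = r + 3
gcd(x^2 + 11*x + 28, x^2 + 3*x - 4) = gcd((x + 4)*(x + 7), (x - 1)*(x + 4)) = x + 4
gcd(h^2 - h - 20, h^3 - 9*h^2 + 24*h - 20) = h - 5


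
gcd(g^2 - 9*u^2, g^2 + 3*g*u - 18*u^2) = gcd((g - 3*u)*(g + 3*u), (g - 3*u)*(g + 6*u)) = -g + 3*u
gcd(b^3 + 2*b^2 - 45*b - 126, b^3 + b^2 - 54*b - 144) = b^2 + 9*b + 18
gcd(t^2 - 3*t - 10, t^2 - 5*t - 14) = t + 2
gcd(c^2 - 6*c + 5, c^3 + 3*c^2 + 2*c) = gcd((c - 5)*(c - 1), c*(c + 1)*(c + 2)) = 1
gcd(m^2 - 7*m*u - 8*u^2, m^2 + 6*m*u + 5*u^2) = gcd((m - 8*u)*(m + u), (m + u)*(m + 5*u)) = m + u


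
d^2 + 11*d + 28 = (d + 4)*(d + 7)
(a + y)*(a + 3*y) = a^2 + 4*a*y + 3*y^2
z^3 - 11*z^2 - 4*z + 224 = (z - 8)*(z - 7)*(z + 4)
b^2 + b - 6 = (b - 2)*(b + 3)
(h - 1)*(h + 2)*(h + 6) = h^3 + 7*h^2 + 4*h - 12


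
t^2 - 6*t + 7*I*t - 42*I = (t - 6)*(t + 7*I)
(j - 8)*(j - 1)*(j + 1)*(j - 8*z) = j^4 - 8*j^3*z - 8*j^3 + 64*j^2*z - j^2 + 8*j*z + 8*j - 64*z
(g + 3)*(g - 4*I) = g^2 + 3*g - 4*I*g - 12*I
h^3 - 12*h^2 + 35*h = h*(h - 7)*(h - 5)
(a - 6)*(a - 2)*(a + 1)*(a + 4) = a^4 - 3*a^3 - 24*a^2 + 28*a + 48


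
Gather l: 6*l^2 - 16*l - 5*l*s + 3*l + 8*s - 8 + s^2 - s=6*l^2 + l*(-5*s - 13) + s^2 + 7*s - 8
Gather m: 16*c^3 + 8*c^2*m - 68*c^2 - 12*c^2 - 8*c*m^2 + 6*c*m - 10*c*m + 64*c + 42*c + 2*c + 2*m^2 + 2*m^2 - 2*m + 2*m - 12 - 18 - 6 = 16*c^3 - 80*c^2 + 108*c + m^2*(4 - 8*c) + m*(8*c^2 - 4*c) - 36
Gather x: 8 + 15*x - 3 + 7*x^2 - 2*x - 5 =7*x^2 + 13*x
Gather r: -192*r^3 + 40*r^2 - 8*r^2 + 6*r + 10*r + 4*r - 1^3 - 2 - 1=-192*r^3 + 32*r^2 + 20*r - 4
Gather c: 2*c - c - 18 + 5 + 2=c - 11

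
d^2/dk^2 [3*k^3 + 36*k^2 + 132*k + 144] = 18*k + 72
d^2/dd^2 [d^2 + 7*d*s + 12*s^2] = 2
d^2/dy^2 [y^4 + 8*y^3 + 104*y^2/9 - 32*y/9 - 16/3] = 12*y^2 + 48*y + 208/9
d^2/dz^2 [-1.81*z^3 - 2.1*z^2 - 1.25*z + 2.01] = -10.86*z - 4.2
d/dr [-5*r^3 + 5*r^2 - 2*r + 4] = -15*r^2 + 10*r - 2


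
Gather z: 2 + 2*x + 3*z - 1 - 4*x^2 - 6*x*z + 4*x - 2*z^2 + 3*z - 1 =-4*x^2 + 6*x - 2*z^2 + z*(6 - 6*x)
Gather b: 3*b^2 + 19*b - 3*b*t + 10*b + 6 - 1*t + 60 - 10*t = 3*b^2 + b*(29 - 3*t) - 11*t + 66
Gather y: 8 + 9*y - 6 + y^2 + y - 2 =y^2 + 10*y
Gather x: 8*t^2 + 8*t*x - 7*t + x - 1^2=8*t^2 - 7*t + x*(8*t + 1) - 1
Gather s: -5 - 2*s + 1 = -2*s - 4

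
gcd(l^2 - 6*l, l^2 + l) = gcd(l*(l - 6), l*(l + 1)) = l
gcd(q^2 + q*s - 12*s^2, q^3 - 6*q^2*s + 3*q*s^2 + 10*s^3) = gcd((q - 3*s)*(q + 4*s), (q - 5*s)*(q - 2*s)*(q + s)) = 1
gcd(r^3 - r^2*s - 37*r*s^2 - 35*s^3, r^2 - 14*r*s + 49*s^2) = r - 7*s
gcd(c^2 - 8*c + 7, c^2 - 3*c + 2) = c - 1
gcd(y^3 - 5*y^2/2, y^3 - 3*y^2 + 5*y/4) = y^2 - 5*y/2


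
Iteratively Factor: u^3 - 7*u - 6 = (u - 3)*(u^2 + 3*u + 2) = (u - 3)*(u + 1)*(u + 2)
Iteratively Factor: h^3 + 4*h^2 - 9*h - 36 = (h + 3)*(h^2 + h - 12) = (h + 3)*(h + 4)*(h - 3)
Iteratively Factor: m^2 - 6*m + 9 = (m - 3)*(m - 3)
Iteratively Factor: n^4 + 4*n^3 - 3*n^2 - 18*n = (n - 2)*(n^3 + 6*n^2 + 9*n) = (n - 2)*(n + 3)*(n^2 + 3*n) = (n - 2)*(n + 3)^2*(n)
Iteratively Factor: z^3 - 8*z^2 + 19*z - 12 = (z - 1)*(z^2 - 7*z + 12) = (z - 4)*(z - 1)*(z - 3)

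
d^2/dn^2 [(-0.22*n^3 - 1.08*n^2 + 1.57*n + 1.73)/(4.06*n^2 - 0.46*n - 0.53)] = (7.105427357601e-15*n^5 + 46.684592*n^3 + 156.834288*n^2 + 0.513479999999998*n + 6.805088)/(66.923416*n^6 - 22.747368*n^5 - 23.631636*n^4 + 5.841632*n^3 + 3.084918*n^2 - 0.387642*n - 0.148877)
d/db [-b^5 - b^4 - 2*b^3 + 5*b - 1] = -5*b^4 - 4*b^3 - 6*b^2 + 5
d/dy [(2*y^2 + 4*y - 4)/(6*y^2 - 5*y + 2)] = 2*(-17*y^2 + 28*y - 6)/(36*y^4 - 60*y^3 + 49*y^2 - 20*y + 4)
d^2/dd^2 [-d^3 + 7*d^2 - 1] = 14 - 6*d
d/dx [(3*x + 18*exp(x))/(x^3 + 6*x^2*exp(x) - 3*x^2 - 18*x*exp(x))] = 3*(3 - 2*x)/(x^2*(x^2 - 6*x + 9))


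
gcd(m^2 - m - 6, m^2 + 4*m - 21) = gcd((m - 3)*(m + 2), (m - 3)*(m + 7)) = m - 3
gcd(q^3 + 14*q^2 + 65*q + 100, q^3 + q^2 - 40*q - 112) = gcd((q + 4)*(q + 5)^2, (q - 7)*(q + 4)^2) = q + 4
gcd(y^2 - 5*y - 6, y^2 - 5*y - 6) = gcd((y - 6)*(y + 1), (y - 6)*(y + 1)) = y^2 - 5*y - 6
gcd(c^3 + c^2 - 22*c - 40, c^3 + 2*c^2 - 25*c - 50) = c^2 - 3*c - 10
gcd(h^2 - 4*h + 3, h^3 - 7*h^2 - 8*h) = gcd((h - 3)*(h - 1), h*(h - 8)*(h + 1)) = 1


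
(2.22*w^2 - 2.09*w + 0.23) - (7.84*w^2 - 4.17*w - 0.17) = -5.62*w^2 + 2.08*w + 0.4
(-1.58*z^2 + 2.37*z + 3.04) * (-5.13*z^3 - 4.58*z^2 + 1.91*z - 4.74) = 8.1054*z^5 - 4.9217*z^4 - 29.4676*z^3 - 1.9073*z^2 - 5.4274*z - 14.4096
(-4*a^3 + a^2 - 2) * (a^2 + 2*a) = -4*a^5 - 7*a^4 + 2*a^3 - 2*a^2 - 4*a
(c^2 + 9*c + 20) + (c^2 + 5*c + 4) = 2*c^2 + 14*c + 24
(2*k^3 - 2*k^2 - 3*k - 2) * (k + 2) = 2*k^4 + 2*k^3 - 7*k^2 - 8*k - 4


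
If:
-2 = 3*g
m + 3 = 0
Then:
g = -2/3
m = -3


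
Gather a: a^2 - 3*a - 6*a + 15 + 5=a^2 - 9*a + 20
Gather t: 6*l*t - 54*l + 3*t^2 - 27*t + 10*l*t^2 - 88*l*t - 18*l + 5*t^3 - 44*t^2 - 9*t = -72*l + 5*t^3 + t^2*(10*l - 41) + t*(-82*l - 36)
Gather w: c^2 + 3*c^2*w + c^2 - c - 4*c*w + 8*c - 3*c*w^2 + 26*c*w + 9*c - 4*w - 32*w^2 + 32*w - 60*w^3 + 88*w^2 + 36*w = 2*c^2 + 16*c - 60*w^3 + w^2*(56 - 3*c) + w*(3*c^2 + 22*c + 64)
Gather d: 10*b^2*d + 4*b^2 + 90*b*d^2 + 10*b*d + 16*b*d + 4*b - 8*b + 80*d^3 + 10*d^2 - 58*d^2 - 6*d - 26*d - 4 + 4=4*b^2 - 4*b + 80*d^3 + d^2*(90*b - 48) + d*(10*b^2 + 26*b - 32)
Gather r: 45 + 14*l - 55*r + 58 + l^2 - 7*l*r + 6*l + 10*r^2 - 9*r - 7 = l^2 + 20*l + 10*r^2 + r*(-7*l - 64) + 96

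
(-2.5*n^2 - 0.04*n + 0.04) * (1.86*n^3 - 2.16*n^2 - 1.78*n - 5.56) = -4.65*n^5 + 5.3256*n^4 + 4.6108*n^3 + 13.8848*n^2 + 0.1512*n - 0.2224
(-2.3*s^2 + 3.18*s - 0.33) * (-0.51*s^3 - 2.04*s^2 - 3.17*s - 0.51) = 1.173*s^5 + 3.0702*s^4 + 0.972099999999999*s^3 - 8.2344*s^2 - 0.5757*s + 0.1683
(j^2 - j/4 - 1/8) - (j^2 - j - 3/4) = 3*j/4 + 5/8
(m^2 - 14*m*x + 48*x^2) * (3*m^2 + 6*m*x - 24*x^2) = 3*m^4 - 36*m^3*x + 36*m^2*x^2 + 624*m*x^3 - 1152*x^4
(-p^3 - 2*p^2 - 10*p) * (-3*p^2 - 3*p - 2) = 3*p^5 + 9*p^4 + 38*p^3 + 34*p^2 + 20*p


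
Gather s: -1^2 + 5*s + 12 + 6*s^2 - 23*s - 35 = 6*s^2 - 18*s - 24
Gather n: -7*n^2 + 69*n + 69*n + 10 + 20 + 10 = -7*n^2 + 138*n + 40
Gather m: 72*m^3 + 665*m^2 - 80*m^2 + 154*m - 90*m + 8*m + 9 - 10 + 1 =72*m^3 + 585*m^2 + 72*m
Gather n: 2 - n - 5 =-n - 3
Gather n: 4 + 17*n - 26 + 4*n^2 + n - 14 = 4*n^2 + 18*n - 36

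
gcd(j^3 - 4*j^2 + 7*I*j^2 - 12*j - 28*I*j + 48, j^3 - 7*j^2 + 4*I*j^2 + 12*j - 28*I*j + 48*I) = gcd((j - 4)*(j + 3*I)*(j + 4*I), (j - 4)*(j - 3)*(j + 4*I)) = j^2 + j*(-4 + 4*I) - 16*I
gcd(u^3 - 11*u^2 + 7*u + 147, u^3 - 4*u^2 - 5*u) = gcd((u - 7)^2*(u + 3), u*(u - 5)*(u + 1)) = 1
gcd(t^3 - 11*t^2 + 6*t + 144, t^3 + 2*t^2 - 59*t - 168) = t^2 - 5*t - 24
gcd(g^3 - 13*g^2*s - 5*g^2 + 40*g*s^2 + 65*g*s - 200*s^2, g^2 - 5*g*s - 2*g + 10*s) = -g + 5*s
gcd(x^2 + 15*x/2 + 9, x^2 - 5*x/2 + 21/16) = 1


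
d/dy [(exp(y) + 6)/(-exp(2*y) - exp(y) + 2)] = ((exp(y) + 6)*(2*exp(y) + 1) - exp(2*y) - exp(y) + 2)*exp(y)/(exp(2*y) + exp(y) - 2)^2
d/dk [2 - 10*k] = -10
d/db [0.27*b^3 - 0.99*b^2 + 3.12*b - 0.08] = 0.81*b^2 - 1.98*b + 3.12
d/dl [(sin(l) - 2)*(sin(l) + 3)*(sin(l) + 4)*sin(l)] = -(4*sin(l)*cos(l)^2 + 15*cos(l)^2 + 9)*cos(l)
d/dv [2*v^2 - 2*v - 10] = 4*v - 2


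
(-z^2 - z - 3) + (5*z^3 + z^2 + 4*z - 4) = 5*z^3 + 3*z - 7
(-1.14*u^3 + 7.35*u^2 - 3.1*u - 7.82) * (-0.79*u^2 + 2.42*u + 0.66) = 0.9006*u^5 - 8.5653*u^4 + 19.4836*u^3 + 3.5268*u^2 - 20.9704*u - 5.1612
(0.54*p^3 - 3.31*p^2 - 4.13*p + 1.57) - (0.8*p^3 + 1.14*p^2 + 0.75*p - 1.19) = -0.26*p^3 - 4.45*p^2 - 4.88*p + 2.76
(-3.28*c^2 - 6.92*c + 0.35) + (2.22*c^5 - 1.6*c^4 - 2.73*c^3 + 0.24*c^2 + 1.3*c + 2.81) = 2.22*c^5 - 1.6*c^4 - 2.73*c^3 - 3.04*c^2 - 5.62*c + 3.16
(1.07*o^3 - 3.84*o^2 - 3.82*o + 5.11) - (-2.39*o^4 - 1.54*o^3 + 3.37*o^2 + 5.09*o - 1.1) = 2.39*o^4 + 2.61*o^3 - 7.21*o^2 - 8.91*o + 6.21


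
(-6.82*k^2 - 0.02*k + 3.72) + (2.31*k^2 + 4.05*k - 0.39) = -4.51*k^2 + 4.03*k + 3.33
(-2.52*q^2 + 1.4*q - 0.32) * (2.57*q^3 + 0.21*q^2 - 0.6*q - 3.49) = -6.4764*q^5 + 3.0688*q^4 + 0.9836*q^3 + 7.8876*q^2 - 4.694*q + 1.1168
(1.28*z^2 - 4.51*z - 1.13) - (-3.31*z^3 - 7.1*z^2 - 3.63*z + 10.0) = 3.31*z^3 + 8.38*z^2 - 0.88*z - 11.13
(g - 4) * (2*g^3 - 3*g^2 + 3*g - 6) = 2*g^4 - 11*g^3 + 15*g^2 - 18*g + 24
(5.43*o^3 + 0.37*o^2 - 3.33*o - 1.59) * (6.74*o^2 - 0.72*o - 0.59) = 36.5982*o^5 - 1.4158*o^4 - 25.9143*o^3 - 8.5373*o^2 + 3.1095*o + 0.9381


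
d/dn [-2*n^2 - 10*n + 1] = -4*n - 10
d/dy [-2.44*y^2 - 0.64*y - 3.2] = -4.88*y - 0.64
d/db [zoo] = 0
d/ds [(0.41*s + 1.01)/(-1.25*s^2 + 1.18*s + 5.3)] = (0.5125*s^2 + 2.525*s + 0.9812)/(1.5625*s^4 - 2.95*s^3 - 11.8576*s^2 + 12.508*s + 28.09)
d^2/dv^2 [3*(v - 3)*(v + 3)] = 6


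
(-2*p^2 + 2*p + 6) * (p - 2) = -2*p^3 + 6*p^2 + 2*p - 12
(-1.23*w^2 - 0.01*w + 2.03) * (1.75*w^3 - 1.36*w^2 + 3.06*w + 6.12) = -2.1525*w^5 + 1.6553*w^4 - 0.1977*w^3 - 10.319*w^2 + 6.1506*w + 12.4236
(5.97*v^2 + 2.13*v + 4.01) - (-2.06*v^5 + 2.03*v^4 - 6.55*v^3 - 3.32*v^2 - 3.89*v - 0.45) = 2.06*v^5 - 2.03*v^4 + 6.55*v^3 + 9.29*v^2 + 6.02*v + 4.46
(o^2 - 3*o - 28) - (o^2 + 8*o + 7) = -11*o - 35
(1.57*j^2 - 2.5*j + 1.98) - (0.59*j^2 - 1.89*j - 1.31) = 0.98*j^2 - 0.61*j + 3.29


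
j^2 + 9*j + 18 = (j + 3)*(j + 6)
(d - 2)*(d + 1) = d^2 - d - 2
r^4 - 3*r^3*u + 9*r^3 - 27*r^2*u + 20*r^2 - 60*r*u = r*(r + 4)*(r + 5)*(r - 3*u)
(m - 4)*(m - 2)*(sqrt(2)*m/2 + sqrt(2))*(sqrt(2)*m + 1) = m^4 - 4*m^3 + sqrt(2)*m^3/2 - 4*m^2 - 2*sqrt(2)*m^2 - 2*sqrt(2)*m + 16*m + 8*sqrt(2)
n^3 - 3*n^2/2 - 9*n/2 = n*(n - 3)*(n + 3/2)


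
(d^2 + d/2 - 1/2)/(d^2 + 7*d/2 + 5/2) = (2*d - 1)/(2*d + 5)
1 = 1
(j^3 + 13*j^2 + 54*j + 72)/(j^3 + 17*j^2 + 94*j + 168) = (j + 3)/(j + 7)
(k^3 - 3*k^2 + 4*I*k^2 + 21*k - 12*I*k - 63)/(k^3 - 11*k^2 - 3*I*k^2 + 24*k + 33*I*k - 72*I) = (k + 7*I)/(k - 8)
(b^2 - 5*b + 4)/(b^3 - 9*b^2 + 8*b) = (b - 4)/(b*(b - 8))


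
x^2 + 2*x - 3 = (x - 1)*(x + 3)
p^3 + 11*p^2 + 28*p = p*(p + 4)*(p + 7)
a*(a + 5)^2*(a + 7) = a^4 + 17*a^3 + 95*a^2 + 175*a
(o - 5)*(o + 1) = o^2 - 4*o - 5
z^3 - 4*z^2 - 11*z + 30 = (z - 5)*(z - 2)*(z + 3)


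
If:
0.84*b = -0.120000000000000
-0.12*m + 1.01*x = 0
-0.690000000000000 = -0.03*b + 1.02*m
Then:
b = -0.14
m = -0.68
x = -0.08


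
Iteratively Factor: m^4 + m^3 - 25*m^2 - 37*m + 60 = (m - 1)*(m^3 + 2*m^2 - 23*m - 60) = (m - 5)*(m - 1)*(m^2 + 7*m + 12) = (m - 5)*(m - 1)*(m + 4)*(m + 3)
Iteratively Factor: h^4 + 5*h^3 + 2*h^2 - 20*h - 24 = (h + 3)*(h^3 + 2*h^2 - 4*h - 8) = (h + 2)*(h + 3)*(h^2 - 4) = (h + 2)^2*(h + 3)*(h - 2)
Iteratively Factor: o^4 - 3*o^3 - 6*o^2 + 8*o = (o + 2)*(o^3 - 5*o^2 + 4*o) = (o - 4)*(o + 2)*(o^2 - o) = o*(o - 4)*(o + 2)*(o - 1)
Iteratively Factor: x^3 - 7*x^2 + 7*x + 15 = (x - 3)*(x^2 - 4*x - 5) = (x - 5)*(x - 3)*(x + 1)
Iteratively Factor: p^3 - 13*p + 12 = (p - 3)*(p^2 + 3*p - 4) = (p - 3)*(p - 1)*(p + 4)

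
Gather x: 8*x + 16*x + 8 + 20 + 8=24*x + 36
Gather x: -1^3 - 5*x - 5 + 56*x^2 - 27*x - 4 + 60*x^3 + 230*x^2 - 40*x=60*x^3 + 286*x^2 - 72*x - 10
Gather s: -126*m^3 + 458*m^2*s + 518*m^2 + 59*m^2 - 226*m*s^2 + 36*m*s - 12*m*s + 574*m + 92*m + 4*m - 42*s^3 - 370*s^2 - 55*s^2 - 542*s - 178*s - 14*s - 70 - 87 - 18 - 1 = -126*m^3 + 577*m^2 + 670*m - 42*s^3 + s^2*(-226*m - 425) + s*(458*m^2 + 24*m - 734) - 176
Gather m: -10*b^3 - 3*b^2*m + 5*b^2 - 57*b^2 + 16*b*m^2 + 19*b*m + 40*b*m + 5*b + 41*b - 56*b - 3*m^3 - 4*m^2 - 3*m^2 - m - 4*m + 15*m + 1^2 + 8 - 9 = -10*b^3 - 52*b^2 - 10*b - 3*m^3 + m^2*(16*b - 7) + m*(-3*b^2 + 59*b + 10)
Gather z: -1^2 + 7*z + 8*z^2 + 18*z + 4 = 8*z^2 + 25*z + 3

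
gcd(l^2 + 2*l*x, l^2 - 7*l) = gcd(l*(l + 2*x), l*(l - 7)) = l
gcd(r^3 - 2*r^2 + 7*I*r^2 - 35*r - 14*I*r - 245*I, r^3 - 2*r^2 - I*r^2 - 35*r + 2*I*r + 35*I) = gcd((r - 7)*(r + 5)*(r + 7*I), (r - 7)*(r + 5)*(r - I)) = r^2 - 2*r - 35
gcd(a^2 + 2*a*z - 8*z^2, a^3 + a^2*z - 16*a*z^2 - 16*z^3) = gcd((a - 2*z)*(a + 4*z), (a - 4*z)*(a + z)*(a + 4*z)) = a + 4*z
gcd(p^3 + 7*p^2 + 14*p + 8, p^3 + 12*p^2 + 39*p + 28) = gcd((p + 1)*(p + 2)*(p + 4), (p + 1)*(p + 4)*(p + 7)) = p^2 + 5*p + 4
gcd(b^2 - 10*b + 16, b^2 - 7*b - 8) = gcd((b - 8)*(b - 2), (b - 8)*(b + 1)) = b - 8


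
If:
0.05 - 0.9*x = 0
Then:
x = 0.06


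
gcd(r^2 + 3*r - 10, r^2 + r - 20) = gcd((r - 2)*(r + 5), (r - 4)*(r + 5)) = r + 5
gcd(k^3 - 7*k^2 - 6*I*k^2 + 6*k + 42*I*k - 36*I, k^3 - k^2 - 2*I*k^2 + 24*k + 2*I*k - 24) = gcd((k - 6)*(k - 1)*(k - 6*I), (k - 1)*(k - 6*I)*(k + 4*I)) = k^2 + k*(-1 - 6*I) + 6*I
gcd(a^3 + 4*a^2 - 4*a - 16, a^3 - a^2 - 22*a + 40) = a - 2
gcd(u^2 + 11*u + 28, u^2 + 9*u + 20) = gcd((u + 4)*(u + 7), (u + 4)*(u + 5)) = u + 4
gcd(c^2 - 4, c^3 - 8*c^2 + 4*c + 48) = c + 2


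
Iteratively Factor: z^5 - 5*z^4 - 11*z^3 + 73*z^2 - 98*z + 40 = (z - 5)*(z^4 - 11*z^2 + 18*z - 8) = (z - 5)*(z - 2)*(z^3 + 2*z^2 - 7*z + 4) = (z - 5)*(z - 2)*(z + 4)*(z^2 - 2*z + 1) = (z - 5)*(z - 2)*(z - 1)*(z + 4)*(z - 1)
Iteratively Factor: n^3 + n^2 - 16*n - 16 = (n + 4)*(n^2 - 3*n - 4) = (n + 1)*(n + 4)*(n - 4)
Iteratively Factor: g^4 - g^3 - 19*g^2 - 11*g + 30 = (g + 3)*(g^3 - 4*g^2 - 7*g + 10) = (g - 5)*(g + 3)*(g^2 + g - 2) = (g - 5)*(g - 1)*(g + 3)*(g + 2)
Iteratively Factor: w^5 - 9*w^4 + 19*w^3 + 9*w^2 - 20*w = (w - 1)*(w^4 - 8*w^3 + 11*w^2 + 20*w) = (w - 5)*(w - 1)*(w^3 - 3*w^2 - 4*w) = w*(w - 5)*(w - 1)*(w^2 - 3*w - 4) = w*(w - 5)*(w - 4)*(w - 1)*(w + 1)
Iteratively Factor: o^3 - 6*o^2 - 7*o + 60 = (o - 4)*(o^2 - 2*o - 15) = (o - 4)*(o + 3)*(o - 5)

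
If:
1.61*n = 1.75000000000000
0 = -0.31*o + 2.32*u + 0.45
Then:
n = 1.09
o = 7.48387096774194*u + 1.45161290322581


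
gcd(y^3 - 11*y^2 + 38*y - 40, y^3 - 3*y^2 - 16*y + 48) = y - 4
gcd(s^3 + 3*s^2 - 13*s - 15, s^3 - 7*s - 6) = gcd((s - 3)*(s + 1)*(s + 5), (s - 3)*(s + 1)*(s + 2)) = s^2 - 2*s - 3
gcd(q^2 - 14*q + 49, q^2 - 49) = q - 7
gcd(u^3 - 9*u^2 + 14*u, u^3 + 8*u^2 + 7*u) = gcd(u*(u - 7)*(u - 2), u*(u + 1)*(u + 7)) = u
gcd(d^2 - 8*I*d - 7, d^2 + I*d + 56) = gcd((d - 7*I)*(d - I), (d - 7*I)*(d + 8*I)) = d - 7*I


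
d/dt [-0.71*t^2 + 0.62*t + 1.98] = 0.62 - 1.42*t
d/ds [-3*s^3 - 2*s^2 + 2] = s*(-9*s - 4)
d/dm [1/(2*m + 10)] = -1/(2*(m + 5)^2)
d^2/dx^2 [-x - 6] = 0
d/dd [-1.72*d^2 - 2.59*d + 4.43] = -3.44*d - 2.59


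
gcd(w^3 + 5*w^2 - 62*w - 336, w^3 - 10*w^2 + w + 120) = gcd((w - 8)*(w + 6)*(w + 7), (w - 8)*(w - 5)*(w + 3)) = w - 8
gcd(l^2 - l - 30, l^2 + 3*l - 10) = l + 5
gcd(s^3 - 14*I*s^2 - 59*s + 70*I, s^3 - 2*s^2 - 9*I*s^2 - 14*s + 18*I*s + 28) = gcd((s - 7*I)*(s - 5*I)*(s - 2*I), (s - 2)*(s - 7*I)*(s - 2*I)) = s^2 - 9*I*s - 14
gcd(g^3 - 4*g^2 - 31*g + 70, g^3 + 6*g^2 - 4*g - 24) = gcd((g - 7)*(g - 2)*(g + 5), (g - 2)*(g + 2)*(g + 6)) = g - 2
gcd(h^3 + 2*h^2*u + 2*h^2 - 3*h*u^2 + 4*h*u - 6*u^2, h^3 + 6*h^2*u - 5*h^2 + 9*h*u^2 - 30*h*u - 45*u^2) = h + 3*u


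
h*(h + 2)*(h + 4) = h^3 + 6*h^2 + 8*h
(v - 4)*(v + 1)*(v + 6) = v^3 + 3*v^2 - 22*v - 24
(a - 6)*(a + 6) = a^2 - 36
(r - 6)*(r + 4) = r^2 - 2*r - 24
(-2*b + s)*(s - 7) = -2*b*s + 14*b + s^2 - 7*s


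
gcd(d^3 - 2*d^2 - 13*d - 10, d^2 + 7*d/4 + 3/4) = d + 1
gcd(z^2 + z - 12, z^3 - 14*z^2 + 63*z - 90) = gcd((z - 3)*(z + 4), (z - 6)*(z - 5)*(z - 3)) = z - 3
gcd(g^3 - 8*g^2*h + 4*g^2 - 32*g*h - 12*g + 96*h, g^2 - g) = 1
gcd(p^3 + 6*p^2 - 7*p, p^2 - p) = p^2 - p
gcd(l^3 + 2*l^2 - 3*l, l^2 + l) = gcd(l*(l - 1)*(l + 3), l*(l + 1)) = l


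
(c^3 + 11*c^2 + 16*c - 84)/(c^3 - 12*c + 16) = (c^2 + 13*c + 42)/(c^2 + 2*c - 8)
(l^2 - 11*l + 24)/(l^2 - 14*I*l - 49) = (-l^2 + 11*l - 24)/(-l^2 + 14*I*l + 49)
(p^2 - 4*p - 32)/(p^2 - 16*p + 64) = (p + 4)/(p - 8)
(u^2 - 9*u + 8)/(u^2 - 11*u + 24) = (u - 1)/(u - 3)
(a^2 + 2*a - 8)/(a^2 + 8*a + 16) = (a - 2)/(a + 4)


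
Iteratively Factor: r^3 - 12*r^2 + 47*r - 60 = (r - 3)*(r^2 - 9*r + 20) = (r - 4)*(r - 3)*(r - 5)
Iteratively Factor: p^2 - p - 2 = (p - 2)*(p + 1)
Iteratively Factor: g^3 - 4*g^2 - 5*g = (g + 1)*(g^2 - 5*g) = g*(g + 1)*(g - 5)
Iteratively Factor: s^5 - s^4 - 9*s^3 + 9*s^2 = (s - 3)*(s^4 + 2*s^3 - 3*s^2) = (s - 3)*(s - 1)*(s^3 + 3*s^2) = (s - 3)*(s - 1)*(s + 3)*(s^2) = s*(s - 3)*(s - 1)*(s + 3)*(s)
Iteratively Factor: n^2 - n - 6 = (n - 3)*(n + 2)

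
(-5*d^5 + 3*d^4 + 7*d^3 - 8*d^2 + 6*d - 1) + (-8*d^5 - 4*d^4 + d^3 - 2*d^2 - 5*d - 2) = -13*d^5 - d^4 + 8*d^3 - 10*d^2 + d - 3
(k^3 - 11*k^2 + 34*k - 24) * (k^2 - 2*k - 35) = k^5 - 13*k^4 + 21*k^3 + 293*k^2 - 1142*k + 840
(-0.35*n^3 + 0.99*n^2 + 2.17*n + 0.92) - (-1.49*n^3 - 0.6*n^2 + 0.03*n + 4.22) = 1.14*n^3 + 1.59*n^2 + 2.14*n - 3.3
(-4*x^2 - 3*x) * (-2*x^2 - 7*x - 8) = 8*x^4 + 34*x^3 + 53*x^2 + 24*x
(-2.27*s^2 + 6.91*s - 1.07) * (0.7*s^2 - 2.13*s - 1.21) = -1.589*s^4 + 9.6721*s^3 - 12.7206*s^2 - 6.082*s + 1.2947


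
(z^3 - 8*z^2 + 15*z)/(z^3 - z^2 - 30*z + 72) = z*(z - 5)/(z^2 + 2*z - 24)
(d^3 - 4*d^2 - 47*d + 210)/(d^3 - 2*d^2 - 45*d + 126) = (d - 5)/(d - 3)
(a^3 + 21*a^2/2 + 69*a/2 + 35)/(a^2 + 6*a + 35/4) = 2*(a^2 + 7*a + 10)/(2*a + 5)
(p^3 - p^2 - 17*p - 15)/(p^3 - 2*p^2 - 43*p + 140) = (p^2 + 4*p + 3)/(p^2 + 3*p - 28)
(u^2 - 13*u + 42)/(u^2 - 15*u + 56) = (u - 6)/(u - 8)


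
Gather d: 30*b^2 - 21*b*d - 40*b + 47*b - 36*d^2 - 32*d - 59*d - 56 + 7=30*b^2 + 7*b - 36*d^2 + d*(-21*b - 91) - 49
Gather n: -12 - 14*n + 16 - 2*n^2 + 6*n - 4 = -2*n^2 - 8*n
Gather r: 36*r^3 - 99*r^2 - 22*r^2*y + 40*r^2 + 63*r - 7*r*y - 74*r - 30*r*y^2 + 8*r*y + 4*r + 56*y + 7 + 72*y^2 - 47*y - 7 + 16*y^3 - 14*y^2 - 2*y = 36*r^3 + r^2*(-22*y - 59) + r*(-30*y^2 + y - 7) + 16*y^3 + 58*y^2 + 7*y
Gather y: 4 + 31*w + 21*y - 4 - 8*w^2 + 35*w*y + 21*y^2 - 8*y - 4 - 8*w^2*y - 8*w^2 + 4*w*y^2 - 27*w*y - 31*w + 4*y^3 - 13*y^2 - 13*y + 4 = -16*w^2 + 4*y^3 + y^2*(4*w + 8) + y*(-8*w^2 + 8*w)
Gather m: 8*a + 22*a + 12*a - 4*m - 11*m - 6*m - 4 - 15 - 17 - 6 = 42*a - 21*m - 42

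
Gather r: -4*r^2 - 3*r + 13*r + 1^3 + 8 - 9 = -4*r^2 + 10*r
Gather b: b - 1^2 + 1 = b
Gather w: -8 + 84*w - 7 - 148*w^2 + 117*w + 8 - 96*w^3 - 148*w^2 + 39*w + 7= -96*w^3 - 296*w^2 + 240*w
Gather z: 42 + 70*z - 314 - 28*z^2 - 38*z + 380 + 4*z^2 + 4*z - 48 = -24*z^2 + 36*z + 60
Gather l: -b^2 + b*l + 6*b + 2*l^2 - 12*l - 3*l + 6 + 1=-b^2 + 6*b + 2*l^2 + l*(b - 15) + 7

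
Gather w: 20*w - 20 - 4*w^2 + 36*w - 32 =-4*w^2 + 56*w - 52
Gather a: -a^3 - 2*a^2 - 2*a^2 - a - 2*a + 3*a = -a^3 - 4*a^2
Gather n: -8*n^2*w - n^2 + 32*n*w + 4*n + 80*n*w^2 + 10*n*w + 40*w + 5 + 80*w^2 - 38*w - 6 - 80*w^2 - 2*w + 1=n^2*(-8*w - 1) + n*(80*w^2 + 42*w + 4)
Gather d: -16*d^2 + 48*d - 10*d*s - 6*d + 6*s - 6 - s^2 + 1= -16*d^2 + d*(42 - 10*s) - s^2 + 6*s - 5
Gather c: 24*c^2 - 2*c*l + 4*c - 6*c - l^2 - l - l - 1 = 24*c^2 + c*(-2*l - 2) - l^2 - 2*l - 1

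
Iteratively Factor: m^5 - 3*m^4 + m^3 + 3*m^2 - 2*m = (m + 1)*(m^4 - 4*m^3 + 5*m^2 - 2*m) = m*(m + 1)*(m^3 - 4*m^2 + 5*m - 2) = m*(m - 1)*(m + 1)*(m^2 - 3*m + 2) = m*(m - 1)^2*(m + 1)*(m - 2)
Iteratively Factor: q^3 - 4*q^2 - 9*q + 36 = (q - 4)*(q^2 - 9) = (q - 4)*(q - 3)*(q + 3)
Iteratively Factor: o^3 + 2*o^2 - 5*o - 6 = (o - 2)*(o^2 + 4*o + 3) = (o - 2)*(o + 1)*(o + 3)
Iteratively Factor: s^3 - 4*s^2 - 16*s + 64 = (s + 4)*(s^2 - 8*s + 16) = (s - 4)*(s + 4)*(s - 4)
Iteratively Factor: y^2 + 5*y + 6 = (y + 3)*(y + 2)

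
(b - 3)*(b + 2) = b^2 - b - 6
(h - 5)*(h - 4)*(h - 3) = h^3 - 12*h^2 + 47*h - 60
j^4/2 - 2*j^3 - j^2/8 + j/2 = j*(j/2 + 1/4)*(j - 4)*(j - 1/2)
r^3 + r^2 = r^2*(r + 1)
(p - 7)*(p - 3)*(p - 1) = p^3 - 11*p^2 + 31*p - 21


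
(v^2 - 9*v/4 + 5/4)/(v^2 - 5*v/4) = (v - 1)/v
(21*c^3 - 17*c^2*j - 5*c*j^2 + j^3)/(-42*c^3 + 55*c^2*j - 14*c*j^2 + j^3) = (-3*c - j)/(6*c - j)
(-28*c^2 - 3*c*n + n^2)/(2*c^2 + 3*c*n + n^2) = (-28*c^2 - 3*c*n + n^2)/(2*c^2 + 3*c*n + n^2)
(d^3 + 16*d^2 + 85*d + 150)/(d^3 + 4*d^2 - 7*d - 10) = (d^2 + 11*d + 30)/(d^2 - d - 2)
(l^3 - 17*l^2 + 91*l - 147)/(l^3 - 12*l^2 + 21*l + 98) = (l - 3)/(l + 2)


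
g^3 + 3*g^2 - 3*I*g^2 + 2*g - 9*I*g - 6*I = (g + 1)*(g + 2)*(g - 3*I)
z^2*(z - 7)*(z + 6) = z^4 - z^3 - 42*z^2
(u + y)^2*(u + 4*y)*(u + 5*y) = u^4 + 11*u^3*y + 39*u^2*y^2 + 49*u*y^3 + 20*y^4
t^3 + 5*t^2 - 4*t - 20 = (t - 2)*(t + 2)*(t + 5)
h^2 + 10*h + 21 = (h + 3)*(h + 7)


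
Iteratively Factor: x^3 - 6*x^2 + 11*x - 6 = (x - 2)*(x^2 - 4*x + 3) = (x - 2)*(x - 1)*(x - 3)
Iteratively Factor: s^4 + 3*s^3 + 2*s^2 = (s + 1)*(s^3 + 2*s^2) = (s + 1)*(s + 2)*(s^2) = s*(s + 1)*(s + 2)*(s)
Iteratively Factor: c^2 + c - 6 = (c - 2)*(c + 3)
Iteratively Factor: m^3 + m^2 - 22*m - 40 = (m + 4)*(m^2 - 3*m - 10) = (m - 5)*(m + 4)*(m + 2)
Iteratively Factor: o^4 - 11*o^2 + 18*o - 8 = (o - 1)*(o^3 + o^2 - 10*o + 8) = (o - 2)*(o - 1)*(o^2 + 3*o - 4) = (o - 2)*(o - 1)^2*(o + 4)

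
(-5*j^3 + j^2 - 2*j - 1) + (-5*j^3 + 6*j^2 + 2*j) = -10*j^3 + 7*j^2 - 1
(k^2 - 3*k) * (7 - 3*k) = -3*k^3 + 16*k^2 - 21*k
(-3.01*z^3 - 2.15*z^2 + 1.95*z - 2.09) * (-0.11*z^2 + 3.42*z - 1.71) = 0.3311*z^5 - 10.0577*z^4 - 2.4204*z^3 + 10.5754*z^2 - 10.4823*z + 3.5739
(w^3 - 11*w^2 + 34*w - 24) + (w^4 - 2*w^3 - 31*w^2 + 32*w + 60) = w^4 - w^3 - 42*w^2 + 66*w + 36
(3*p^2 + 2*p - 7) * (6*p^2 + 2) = 18*p^4 + 12*p^3 - 36*p^2 + 4*p - 14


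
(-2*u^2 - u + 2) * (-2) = 4*u^2 + 2*u - 4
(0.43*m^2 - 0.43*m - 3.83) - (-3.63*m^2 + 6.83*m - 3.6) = 4.06*m^2 - 7.26*m - 0.23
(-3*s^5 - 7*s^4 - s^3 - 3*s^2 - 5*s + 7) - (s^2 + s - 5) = -3*s^5 - 7*s^4 - s^3 - 4*s^2 - 6*s + 12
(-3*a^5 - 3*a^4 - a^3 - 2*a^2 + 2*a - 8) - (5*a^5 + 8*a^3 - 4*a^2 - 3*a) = -8*a^5 - 3*a^4 - 9*a^3 + 2*a^2 + 5*a - 8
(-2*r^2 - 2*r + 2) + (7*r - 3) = -2*r^2 + 5*r - 1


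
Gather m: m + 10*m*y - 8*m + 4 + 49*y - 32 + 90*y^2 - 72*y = m*(10*y - 7) + 90*y^2 - 23*y - 28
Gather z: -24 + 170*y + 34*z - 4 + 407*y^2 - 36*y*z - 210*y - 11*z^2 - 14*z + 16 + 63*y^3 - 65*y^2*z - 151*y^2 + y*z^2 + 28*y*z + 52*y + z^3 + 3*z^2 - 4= 63*y^3 + 256*y^2 + 12*y + z^3 + z^2*(y - 8) + z*(-65*y^2 - 8*y + 20) - 16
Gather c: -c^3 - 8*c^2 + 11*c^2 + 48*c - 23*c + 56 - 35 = -c^3 + 3*c^2 + 25*c + 21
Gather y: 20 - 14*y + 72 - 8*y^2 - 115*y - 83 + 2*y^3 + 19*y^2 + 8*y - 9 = 2*y^3 + 11*y^2 - 121*y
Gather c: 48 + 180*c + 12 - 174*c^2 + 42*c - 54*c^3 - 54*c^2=-54*c^3 - 228*c^2 + 222*c + 60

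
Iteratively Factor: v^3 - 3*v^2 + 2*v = (v - 1)*(v^2 - 2*v) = v*(v - 1)*(v - 2)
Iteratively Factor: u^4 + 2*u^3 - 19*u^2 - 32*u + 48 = (u - 1)*(u^3 + 3*u^2 - 16*u - 48) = (u - 1)*(u + 4)*(u^2 - u - 12) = (u - 4)*(u - 1)*(u + 4)*(u + 3)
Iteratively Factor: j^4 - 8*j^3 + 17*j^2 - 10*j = (j - 5)*(j^3 - 3*j^2 + 2*j) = (j - 5)*(j - 1)*(j^2 - 2*j) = (j - 5)*(j - 2)*(j - 1)*(j)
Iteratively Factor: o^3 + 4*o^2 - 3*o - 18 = (o + 3)*(o^2 + o - 6) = (o - 2)*(o + 3)*(o + 3)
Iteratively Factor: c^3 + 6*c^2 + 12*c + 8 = (c + 2)*(c^2 + 4*c + 4) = (c + 2)^2*(c + 2)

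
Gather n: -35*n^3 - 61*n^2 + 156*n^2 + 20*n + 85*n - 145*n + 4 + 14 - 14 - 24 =-35*n^3 + 95*n^2 - 40*n - 20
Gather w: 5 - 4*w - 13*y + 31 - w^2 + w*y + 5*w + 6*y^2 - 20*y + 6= -w^2 + w*(y + 1) + 6*y^2 - 33*y + 42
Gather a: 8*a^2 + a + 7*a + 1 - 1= 8*a^2 + 8*a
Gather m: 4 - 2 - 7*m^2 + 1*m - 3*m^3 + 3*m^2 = -3*m^3 - 4*m^2 + m + 2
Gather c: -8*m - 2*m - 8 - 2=-10*m - 10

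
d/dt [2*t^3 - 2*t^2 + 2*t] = 6*t^2 - 4*t + 2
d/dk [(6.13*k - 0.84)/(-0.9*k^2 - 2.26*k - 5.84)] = (5.517*k^2 - 1.512*k - 37.6976)/(0.81*k^4 + 4.068*k^3 + 15.6196*k^2 + 26.3968*k + 34.1056)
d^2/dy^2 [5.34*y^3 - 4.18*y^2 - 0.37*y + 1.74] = 32.04*y - 8.36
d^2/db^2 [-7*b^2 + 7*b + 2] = -14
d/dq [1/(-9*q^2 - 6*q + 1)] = 6*(3*q + 1)/(9*q^2 + 6*q - 1)^2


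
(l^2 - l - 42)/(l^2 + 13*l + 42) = (l - 7)/(l + 7)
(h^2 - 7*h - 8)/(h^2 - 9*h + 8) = (h + 1)/(h - 1)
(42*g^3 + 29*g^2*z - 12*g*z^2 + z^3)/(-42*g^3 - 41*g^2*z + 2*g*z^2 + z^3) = (-7*g + z)/(7*g + z)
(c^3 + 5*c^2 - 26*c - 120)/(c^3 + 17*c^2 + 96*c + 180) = (c^2 - c - 20)/(c^2 + 11*c + 30)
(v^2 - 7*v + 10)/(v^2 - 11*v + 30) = (v - 2)/(v - 6)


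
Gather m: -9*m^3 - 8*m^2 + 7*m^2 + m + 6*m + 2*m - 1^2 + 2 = -9*m^3 - m^2 + 9*m + 1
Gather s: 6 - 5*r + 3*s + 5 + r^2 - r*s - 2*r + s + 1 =r^2 - 7*r + s*(4 - r) + 12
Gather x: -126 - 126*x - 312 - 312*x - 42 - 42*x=-480*x - 480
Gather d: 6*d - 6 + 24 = 6*d + 18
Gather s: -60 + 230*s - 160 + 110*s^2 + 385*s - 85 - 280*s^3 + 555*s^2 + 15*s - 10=-280*s^3 + 665*s^2 + 630*s - 315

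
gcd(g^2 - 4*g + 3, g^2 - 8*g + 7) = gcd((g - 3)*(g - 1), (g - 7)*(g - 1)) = g - 1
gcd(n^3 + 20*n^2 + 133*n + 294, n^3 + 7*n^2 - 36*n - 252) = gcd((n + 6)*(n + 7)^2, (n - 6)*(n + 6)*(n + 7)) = n^2 + 13*n + 42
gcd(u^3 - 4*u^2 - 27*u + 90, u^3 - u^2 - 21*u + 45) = u^2 + 2*u - 15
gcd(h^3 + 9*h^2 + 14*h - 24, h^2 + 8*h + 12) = h + 6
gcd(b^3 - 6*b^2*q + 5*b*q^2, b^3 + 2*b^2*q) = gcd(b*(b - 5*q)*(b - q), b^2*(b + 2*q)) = b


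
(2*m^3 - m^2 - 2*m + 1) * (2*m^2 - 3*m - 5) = 4*m^5 - 8*m^4 - 11*m^3 + 13*m^2 + 7*m - 5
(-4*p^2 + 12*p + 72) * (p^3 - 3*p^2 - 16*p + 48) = -4*p^5 + 24*p^4 + 100*p^3 - 600*p^2 - 576*p + 3456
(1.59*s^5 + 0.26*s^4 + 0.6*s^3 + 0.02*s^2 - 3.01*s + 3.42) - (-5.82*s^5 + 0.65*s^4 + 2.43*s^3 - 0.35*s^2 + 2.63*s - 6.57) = 7.41*s^5 - 0.39*s^4 - 1.83*s^3 + 0.37*s^2 - 5.64*s + 9.99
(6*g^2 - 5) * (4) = 24*g^2 - 20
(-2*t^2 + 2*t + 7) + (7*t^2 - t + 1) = 5*t^2 + t + 8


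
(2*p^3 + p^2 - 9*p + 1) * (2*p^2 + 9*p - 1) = 4*p^5 + 20*p^4 - 11*p^3 - 80*p^2 + 18*p - 1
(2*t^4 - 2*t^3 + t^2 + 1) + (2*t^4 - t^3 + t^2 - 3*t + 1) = 4*t^4 - 3*t^3 + 2*t^2 - 3*t + 2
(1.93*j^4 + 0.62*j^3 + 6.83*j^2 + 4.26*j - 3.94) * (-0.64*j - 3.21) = -1.2352*j^5 - 6.5921*j^4 - 6.3614*j^3 - 24.6507*j^2 - 11.153*j + 12.6474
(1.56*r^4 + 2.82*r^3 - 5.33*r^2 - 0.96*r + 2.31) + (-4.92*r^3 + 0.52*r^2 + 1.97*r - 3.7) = 1.56*r^4 - 2.1*r^3 - 4.81*r^2 + 1.01*r - 1.39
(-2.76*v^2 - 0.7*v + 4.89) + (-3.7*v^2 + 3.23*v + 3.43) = -6.46*v^2 + 2.53*v + 8.32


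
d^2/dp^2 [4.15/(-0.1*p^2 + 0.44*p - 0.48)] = (0.083*p^2 - 0.3652*p - 4.15*(0.2*p - 0.44)*(0.4*p - 0.88) + 0.3984)/(0.1*p^2 - 0.44*p + 0.48)^3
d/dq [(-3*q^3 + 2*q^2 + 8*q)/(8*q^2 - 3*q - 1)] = (-24*q^4 + 18*q^3 - 61*q^2 - 4*q - 8)/(64*q^4 - 48*q^3 - 7*q^2 + 6*q + 1)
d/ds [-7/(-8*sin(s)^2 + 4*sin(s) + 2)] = 7*(1 - 4*sin(s))*cos(s)/(-4*sin(s)^2 + 2*sin(s) + 1)^2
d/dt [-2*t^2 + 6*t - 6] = 6 - 4*t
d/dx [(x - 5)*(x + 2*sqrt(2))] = 2*x - 5 + 2*sqrt(2)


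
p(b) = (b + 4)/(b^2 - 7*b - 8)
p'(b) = (7 - 2*b)*(b + 4)/(b^2 - 7*b - 8)^2 + 1/(b^2 - 7*b - 8)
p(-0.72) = -1.34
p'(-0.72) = 4.23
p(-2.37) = 0.11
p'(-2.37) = 0.17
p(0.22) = -0.44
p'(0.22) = 0.20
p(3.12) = -0.35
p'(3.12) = -0.04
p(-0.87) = -2.71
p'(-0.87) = 19.71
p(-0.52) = -0.85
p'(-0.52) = 1.43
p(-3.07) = 0.04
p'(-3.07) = 0.07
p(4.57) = -0.45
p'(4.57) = -0.10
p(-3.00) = 0.05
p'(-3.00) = 0.07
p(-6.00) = -0.03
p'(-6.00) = 0.01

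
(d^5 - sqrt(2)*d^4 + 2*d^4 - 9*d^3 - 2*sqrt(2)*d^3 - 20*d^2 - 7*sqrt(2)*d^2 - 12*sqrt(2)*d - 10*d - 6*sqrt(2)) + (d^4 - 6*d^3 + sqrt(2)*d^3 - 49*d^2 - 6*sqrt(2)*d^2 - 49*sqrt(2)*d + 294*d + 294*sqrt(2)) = d^5 - sqrt(2)*d^4 + 3*d^4 - 15*d^3 - sqrt(2)*d^3 - 69*d^2 - 13*sqrt(2)*d^2 - 61*sqrt(2)*d + 284*d + 288*sqrt(2)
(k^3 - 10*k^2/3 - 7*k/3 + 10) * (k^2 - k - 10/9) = k^5 - 13*k^4/3 - k^3/9 + 433*k^2/27 - 200*k/27 - 100/9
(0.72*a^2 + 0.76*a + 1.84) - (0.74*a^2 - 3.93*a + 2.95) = -0.02*a^2 + 4.69*a - 1.11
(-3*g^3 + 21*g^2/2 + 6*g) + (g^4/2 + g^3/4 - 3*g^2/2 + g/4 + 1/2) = g^4/2 - 11*g^3/4 + 9*g^2 + 25*g/4 + 1/2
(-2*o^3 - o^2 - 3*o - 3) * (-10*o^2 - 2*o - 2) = 20*o^5 + 14*o^4 + 36*o^3 + 38*o^2 + 12*o + 6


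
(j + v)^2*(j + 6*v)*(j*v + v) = j^4*v + 8*j^3*v^2 + j^3*v + 13*j^2*v^3 + 8*j^2*v^2 + 6*j*v^4 + 13*j*v^3 + 6*v^4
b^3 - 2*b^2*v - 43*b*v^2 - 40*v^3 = (b - 8*v)*(b + v)*(b + 5*v)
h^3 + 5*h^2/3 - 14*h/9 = h*(h - 2/3)*(h + 7/3)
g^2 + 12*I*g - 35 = (g + 5*I)*(g + 7*I)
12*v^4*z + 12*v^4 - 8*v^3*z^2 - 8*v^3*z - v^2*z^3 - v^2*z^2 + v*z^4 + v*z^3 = (-2*v + z)^2*(3*v + z)*(v*z + v)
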